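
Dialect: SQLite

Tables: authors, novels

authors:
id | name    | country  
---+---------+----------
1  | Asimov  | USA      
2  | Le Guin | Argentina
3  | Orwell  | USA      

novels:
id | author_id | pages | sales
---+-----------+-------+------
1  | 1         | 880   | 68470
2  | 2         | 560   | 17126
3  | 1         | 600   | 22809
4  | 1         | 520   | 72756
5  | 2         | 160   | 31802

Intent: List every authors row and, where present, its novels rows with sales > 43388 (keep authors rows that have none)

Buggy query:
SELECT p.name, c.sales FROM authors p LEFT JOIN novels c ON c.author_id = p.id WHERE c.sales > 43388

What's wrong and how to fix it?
Bug: A WHERE condition on the right-hand table after LEFT JOIN drops unmatched parents

Fix: Put 'c.sales > 43388' in the JOIN's ON clause instead of WHERE

Corrected query:
SELECT p.name, c.sales FROM authors p LEFT JOIN novels c ON c.author_id = p.id AND c.sales > 43388

Result:
name    | sales
--------+------
Asimov  | 68470
Asimov  | 72756
Le Guin | NULL 
Orwell  | NULL 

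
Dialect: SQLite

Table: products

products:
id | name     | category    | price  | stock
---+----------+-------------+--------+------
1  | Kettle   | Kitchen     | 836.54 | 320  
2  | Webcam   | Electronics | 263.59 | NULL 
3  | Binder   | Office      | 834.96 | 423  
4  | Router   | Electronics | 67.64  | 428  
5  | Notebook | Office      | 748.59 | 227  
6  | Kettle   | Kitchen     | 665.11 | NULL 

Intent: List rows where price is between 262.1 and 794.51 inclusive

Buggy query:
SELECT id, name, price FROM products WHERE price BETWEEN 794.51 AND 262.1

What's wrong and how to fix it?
Bug: The bounds are reversed; BETWEEN a AND b requires a <= b to match anything

Fix: Write BETWEEN 262.1 AND 794.51

Corrected query:
SELECT id, name, price FROM products WHERE price BETWEEN 262.1 AND 794.51

Result:
id | name     | price 
---+----------+-------
2  | Webcam   | 263.59
5  | Notebook | 748.59
6  | Kettle   | 665.11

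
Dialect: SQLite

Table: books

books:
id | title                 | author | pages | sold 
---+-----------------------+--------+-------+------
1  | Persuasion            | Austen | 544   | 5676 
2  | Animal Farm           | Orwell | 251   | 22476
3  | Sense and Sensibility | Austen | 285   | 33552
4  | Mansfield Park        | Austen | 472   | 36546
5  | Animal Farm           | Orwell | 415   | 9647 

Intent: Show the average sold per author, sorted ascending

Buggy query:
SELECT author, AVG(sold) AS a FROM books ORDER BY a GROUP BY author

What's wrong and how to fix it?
Bug: ORDER BY appears before GROUP BY; SQL clause order requires GROUP BY first

Fix: Move ORDER BY to the end, after GROUP BY

Corrected query:
SELECT author, AVG(sold) AS a FROM books GROUP BY author ORDER BY a

Result:
author | a      
-------+--------
Orwell | 16061.5
Austen | 25258  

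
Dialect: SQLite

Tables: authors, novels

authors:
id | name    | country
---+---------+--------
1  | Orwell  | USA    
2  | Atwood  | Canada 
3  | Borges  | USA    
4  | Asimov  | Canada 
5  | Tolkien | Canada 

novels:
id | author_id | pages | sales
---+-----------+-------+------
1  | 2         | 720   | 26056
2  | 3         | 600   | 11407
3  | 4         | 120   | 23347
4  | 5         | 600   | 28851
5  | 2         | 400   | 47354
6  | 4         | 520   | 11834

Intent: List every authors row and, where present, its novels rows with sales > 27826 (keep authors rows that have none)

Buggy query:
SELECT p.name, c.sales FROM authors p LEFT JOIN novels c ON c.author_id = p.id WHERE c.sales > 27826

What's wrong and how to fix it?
Bug: A WHERE condition on the right-hand table after LEFT JOIN drops unmatched parents

Fix: Move the right-table condition into the ON clause so unmatched parents are kept

Corrected query:
SELECT p.name, c.sales FROM authors p LEFT JOIN novels c ON c.author_id = p.id AND c.sales > 27826

Result:
name    | sales
--------+------
Orwell  | NULL 
Atwood  | 47354
Borges  | NULL 
Asimov  | NULL 
Tolkien | 28851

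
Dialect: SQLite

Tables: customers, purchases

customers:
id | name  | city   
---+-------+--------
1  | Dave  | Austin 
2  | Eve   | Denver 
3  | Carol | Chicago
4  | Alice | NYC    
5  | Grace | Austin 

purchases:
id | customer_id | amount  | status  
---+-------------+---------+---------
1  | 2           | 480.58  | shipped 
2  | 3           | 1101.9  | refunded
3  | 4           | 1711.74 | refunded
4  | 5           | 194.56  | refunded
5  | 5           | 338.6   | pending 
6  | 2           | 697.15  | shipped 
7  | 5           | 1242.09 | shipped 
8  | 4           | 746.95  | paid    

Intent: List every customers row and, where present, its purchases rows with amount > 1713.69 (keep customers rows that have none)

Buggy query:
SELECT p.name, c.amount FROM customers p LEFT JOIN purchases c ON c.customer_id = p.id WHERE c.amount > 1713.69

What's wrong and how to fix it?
Bug: A WHERE condition on the right-hand table after LEFT JOIN drops unmatched parents

Fix: Move the right-table condition into the ON clause so unmatched parents are kept

Corrected query:
SELECT p.name, c.amount FROM customers p LEFT JOIN purchases c ON c.customer_id = p.id AND c.amount > 1713.69

Result:
name  | amount
------+-------
Dave  | NULL  
Eve   | NULL  
Carol | NULL  
Alice | NULL  
Grace | NULL  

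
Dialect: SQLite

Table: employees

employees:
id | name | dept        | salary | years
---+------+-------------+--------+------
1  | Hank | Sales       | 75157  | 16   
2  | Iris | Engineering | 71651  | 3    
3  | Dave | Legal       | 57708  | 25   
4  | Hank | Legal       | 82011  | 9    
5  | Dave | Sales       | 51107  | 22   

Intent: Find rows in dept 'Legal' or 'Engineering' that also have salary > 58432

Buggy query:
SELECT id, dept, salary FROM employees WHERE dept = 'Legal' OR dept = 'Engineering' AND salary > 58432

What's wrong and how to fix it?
Bug: Without parentheses, AND is evaluated before OR, so the salary filter only applies to the 'Engineering' branch

Fix: Add parentheses around the OR so the AND applies to both alternatives

Corrected query:
SELECT id, dept, salary FROM employees WHERE (dept = 'Legal' OR dept = 'Engineering') AND salary > 58432

Result:
id | dept        | salary
---+-------------+-------
2  | Engineering | 71651 
4  | Legal       | 82011 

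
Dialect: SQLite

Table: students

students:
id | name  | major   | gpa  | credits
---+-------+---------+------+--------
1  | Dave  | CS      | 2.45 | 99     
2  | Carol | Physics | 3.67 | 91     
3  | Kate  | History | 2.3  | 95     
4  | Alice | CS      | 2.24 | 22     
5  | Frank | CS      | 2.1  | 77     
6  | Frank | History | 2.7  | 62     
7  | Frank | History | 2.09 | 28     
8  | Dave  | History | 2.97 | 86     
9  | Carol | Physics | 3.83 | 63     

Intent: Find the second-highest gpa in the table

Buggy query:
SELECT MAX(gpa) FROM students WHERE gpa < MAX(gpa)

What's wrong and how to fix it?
Bug: MAX(gpa) on the right of the comparison is an aggregate-in-WHERE error

Fix: Compute the overall MAX in a subquery, then take MAX of rows below it

Corrected query:
SELECT MAX(gpa) FROM students WHERE gpa < (SELECT MAX(gpa) FROM students)

Result:
MAX(gpa)
--------
3.67    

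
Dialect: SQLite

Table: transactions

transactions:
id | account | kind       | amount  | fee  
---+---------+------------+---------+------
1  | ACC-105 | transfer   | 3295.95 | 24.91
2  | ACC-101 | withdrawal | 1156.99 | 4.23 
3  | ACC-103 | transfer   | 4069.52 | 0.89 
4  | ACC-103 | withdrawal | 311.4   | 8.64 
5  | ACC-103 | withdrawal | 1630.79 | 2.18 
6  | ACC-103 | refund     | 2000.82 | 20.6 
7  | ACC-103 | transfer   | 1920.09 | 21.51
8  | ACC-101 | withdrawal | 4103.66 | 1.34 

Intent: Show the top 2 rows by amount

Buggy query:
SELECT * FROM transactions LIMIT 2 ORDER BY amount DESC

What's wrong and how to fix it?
Bug: LIMIT must come after ORDER BY

Fix: Swap the clauses: ORDER BY first, then LIMIT

Corrected query:
SELECT * FROM transactions ORDER BY amount DESC LIMIT 2

Result:
id | account | kind       | amount  | fee 
---+---------+------------+---------+-----
8  | ACC-101 | withdrawal | 4103.66 | 1.34
3  | ACC-103 | transfer   | 4069.52 | 0.89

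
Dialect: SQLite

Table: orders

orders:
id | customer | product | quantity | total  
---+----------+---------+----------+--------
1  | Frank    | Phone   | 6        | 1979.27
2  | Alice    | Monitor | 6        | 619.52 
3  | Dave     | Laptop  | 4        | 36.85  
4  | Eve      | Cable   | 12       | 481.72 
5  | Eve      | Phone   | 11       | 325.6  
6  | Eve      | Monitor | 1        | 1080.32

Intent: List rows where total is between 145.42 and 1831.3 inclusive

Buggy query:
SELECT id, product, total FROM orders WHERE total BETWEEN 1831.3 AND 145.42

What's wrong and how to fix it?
Bug: BETWEEN expects the lower bound first; with 1831.3 AND 145.42 the range is empty

Fix: Swap the bounds so the smaller value comes first

Corrected query:
SELECT id, product, total FROM orders WHERE total BETWEEN 145.42 AND 1831.3

Result:
id | product | total  
---+---------+--------
2  | Monitor | 619.52 
4  | Cable   | 481.72 
5  | Phone   | 325.6  
6  | Monitor | 1080.32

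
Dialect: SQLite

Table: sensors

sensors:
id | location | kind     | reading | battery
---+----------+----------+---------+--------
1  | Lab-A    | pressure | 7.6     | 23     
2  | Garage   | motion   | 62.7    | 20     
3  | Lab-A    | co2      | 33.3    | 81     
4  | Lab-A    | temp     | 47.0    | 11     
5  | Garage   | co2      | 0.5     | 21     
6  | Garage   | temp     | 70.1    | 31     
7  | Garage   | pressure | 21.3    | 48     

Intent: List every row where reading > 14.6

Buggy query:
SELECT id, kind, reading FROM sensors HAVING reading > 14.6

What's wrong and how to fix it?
Bug: This is a non-aggregate query (no GROUP BY, no aggregates), so in SQLite the HAVING clause is invalid here; a row-level condition belongs in WHERE

Fix: Replace HAVING with WHERE since the condition applies to individual rows

Corrected query:
SELECT id, kind, reading FROM sensors WHERE reading > 14.6

Result:
id | kind     | reading
---+----------+--------
2  | motion   | 62.7   
3  | co2      | 33.3   
4  | temp     | 47     
6  | temp     | 70.1   
7  | pressure | 21.3   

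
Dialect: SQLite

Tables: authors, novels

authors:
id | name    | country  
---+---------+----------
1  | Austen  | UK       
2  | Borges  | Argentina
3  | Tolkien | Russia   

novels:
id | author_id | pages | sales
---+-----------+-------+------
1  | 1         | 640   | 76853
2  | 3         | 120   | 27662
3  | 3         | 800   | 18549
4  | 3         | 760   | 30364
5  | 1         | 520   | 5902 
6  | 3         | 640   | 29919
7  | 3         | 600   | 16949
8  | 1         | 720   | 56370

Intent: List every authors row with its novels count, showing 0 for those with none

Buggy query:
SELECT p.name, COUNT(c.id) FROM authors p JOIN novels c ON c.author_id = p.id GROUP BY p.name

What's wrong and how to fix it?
Bug: INNER JOIN drops authors rows that have no matching novels rows

Fix: Switch to LEFT JOIN to retain unmatched parent rows

Corrected query:
SELECT p.name, COUNT(c.id) FROM authors p LEFT JOIN novels c ON c.author_id = p.id GROUP BY p.name

Result:
name    | COUNT(c.id)
--------+------------
Austen  | 3          
Borges  | 0          
Tolkien | 5          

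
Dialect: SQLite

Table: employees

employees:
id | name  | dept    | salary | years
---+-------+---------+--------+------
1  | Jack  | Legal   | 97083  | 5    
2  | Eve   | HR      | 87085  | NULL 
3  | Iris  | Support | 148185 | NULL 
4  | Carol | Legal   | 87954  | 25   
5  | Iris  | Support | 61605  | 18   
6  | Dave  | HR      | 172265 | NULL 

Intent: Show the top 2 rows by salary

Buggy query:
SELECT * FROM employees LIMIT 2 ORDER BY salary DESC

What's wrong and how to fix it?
Bug: LIMIT must come after ORDER BY

Fix: Swap the clauses: ORDER BY first, then LIMIT

Corrected query:
SELECT * FROM employees ORDER BY salary DESC LIMIT 2

Result:
id | name | dept    | salary | years
---+------+---------+--------+------
6  | Dave | HR      | 172265 | NULL 
3  | Iris | Support | 148185 | NULL 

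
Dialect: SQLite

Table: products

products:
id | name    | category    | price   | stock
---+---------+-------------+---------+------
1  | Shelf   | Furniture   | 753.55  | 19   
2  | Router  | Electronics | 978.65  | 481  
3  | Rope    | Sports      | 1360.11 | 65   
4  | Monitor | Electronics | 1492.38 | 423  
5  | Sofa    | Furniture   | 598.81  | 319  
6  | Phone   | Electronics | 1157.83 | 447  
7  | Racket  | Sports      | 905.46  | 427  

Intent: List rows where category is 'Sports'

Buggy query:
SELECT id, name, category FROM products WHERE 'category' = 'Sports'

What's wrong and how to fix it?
Bug: 'category' in single quotes is a string literal, not the column; the comparison is literal-vs-literal and never true

Fix: Reference the column as category without single quotes

Corrected query:
SELECT id, name, category FROM products WHERE category = 'Sports'

Result:
id | name   | category
---+--------+---------
3  | Rope   | Sports  
7  | Racket | Sports  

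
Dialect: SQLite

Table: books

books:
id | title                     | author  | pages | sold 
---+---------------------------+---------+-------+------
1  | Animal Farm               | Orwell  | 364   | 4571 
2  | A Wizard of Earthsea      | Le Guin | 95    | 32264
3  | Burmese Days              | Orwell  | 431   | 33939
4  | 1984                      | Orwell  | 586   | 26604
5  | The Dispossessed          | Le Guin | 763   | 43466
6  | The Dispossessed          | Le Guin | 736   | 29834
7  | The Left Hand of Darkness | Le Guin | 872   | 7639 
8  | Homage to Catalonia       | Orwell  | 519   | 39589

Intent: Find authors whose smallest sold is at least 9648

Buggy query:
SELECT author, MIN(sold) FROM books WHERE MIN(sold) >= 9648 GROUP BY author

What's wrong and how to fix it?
Bug: Aggregates like MIN are computed per group after WHERE runs

Fix: Use HAVING for the per-group MIN condition

Corrected query:
SELECT author, MIN(sold) FROM books GROUP BY author HAVING MIN(sold) >= 9648

Result:
(no rows)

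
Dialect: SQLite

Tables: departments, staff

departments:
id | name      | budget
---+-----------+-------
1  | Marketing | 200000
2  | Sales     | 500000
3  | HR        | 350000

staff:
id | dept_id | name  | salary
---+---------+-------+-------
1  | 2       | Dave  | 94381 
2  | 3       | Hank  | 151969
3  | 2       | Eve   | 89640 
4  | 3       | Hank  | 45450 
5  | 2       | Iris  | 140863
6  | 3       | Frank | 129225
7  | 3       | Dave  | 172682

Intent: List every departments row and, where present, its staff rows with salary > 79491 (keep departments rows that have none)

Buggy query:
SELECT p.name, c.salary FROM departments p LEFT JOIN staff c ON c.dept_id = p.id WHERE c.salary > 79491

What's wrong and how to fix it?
Bug: A WHERE condition on the right-hand table after LEFT JOIN drops unmatched parents

Fix: Put 'c.salary > 79491' in the JOIN's ON clause instead of WHERE

Corrected query:
SELECT p.name, c.salary FROM departments p LEFT JOIN staff c ON c.dept_id = p.id AND c.salary > 79491

Result:
name      | salary
----------+-------
Marketing | NULL  
Sales     | 89640 
Sales     | 94381 
Sales     | 140863
HR        | 129225
HR        | 151969
HR        | 172682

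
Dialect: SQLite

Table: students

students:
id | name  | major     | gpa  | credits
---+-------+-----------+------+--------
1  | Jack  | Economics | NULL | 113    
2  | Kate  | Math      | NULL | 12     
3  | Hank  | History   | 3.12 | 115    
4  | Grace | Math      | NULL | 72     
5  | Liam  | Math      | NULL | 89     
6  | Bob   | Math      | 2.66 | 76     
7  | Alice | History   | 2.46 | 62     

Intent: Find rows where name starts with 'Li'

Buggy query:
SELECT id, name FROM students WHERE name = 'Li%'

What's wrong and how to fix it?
Bug: '=' compares the literal string including the % character; pattern matching needs LIKE

Fix: Replace '=' with LIKE so 'Li%' is treated as a pattern

Corrected query:
SELECT id, name FROM students WHERE name LIKE 'Li%'

Result:
id | name
---+-----
5  | Liam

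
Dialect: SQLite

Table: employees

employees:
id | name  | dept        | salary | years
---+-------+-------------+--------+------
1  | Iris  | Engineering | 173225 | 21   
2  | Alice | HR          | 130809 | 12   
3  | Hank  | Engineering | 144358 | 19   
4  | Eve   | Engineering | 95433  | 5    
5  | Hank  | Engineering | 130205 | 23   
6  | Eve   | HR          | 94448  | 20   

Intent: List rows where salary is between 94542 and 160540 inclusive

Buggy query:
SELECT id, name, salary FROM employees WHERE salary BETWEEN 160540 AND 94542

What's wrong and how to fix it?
Bug: BETWEEN expects the lower bound first; with 160540 AND 94542 the range is empty

Fix: Write BETWEEN 94542 AND 160540

Corrected query:
SELECT id, name, salary FROM employees WHERE salary BETWEEN 94542 AND 160540

Result:
id | name  | salary
---+-------+-------
2  | Alice | 130809
3  | Hank  | 144358
4  | Eve   | 95433 
5  | Hank  | 130205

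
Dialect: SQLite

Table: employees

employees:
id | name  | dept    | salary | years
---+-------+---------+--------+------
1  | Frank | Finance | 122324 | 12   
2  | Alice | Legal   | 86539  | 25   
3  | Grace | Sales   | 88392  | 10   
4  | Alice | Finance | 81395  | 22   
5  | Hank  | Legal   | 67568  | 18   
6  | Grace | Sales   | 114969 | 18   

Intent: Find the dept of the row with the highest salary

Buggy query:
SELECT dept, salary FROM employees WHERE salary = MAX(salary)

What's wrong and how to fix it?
Bug: WHERE is evaluated per row; an aggregate over the whole table isn't defined there

Fix: Wrap MAX in a scalar subquery so WHERE compares against a single value

Corrected query:
SELECT dept, salary FROM employees WHERE salary = (SELECT MAX(salary) FROM employees)

Result:
dept    | salary
--------+-------
Finance | 122324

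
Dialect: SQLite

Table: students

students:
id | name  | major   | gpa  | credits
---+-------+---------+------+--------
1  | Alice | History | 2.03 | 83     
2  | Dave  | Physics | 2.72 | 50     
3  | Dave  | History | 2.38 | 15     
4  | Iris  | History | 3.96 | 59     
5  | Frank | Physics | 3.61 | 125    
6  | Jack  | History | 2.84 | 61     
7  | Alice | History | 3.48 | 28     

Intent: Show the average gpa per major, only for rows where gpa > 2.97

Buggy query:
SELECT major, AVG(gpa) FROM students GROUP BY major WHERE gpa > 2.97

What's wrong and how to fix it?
Bug: WHERE cannot follow GROUP BY

Fix: Move the WHERE clause before GROUP BY

Corrected query:
SELECT major, AVG(gpa) FROM students WHERE gpa > 2.97 GROUP BY major

Result:
major   | AVG(gpa)
--------+---------
History | 3.72    
Physics | 3.61    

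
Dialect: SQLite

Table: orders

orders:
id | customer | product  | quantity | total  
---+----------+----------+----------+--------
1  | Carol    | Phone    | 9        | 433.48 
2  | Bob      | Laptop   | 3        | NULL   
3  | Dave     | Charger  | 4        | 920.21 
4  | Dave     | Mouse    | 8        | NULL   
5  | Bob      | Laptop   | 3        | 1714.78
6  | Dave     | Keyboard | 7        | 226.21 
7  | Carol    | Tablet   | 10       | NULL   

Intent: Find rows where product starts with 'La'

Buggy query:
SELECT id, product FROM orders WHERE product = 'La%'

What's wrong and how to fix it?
Bug: '=' compares the literal string including the % character; pattern matching needs LIKE

Fix: Replace '=' with LIKE so 'La%' is treated as a pattern

Corrected query:
SELECT id, product FROM orders WHERE product LIKE 'La%'

Result:
id | product
---+--------
2  | Laptop 
5  | Laptop 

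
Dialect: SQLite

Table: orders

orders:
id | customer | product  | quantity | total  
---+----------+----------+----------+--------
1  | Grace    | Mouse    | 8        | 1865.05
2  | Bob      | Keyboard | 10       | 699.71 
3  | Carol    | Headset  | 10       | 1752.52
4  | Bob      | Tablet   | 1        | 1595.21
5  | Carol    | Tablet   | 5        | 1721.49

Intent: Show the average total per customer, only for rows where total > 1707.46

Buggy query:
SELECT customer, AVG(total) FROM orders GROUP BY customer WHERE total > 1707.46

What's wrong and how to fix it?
Bug: WHERE cannot follow GROUP BY

Fix: Move the WHERE clause before GROUP BY

Corrected query:
SELECT customer, AVG(total) FROM orders WHERE total > 1707.46 GROUP BY customer

Result:
customer | AVG(total)
---------+-----------
Carol    | 1737.005  
Grace    | 1865.05   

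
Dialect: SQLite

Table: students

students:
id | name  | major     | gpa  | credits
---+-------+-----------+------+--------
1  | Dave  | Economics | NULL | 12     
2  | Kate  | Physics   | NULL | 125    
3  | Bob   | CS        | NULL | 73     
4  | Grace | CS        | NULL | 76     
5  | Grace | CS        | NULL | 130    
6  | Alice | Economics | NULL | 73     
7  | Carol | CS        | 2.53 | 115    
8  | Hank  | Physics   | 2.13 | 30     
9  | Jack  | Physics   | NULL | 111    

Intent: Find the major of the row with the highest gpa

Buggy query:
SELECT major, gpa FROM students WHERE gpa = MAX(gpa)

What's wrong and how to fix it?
Bug: MAX(gpa) is an aggregate and cannot be used directly in WHERE

Fix: Use a subquery: WHERE gpa = (SELECT MAX(gpa) FROM students)

Corrected query:
SELECT major, gpa FROM students WHERE gpa = (SELECT MAX(gpa) FROM students)

Result:
major | gpa 
------+-----
CS    | 2.53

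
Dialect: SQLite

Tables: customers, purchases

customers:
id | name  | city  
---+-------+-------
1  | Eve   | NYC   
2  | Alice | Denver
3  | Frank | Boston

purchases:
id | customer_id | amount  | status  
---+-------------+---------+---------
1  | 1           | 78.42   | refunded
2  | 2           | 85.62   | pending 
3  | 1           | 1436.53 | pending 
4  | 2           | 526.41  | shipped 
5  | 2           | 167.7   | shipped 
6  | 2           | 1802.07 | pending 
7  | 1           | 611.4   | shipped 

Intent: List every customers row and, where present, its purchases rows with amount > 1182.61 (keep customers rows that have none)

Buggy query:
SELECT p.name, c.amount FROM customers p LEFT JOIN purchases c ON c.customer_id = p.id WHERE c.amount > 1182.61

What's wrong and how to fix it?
Bug: A WHERE condition on the right-hand table after LEFT JOIN drops unmatched parents

Fix: Move the right-table condition into the ON clause so unmatched parents are kept

Corrected query:
SELECT p.name, c.amount FROM customers p LEFT JOIN purchases c ON c.customer_id = p.id AND c.amount > 1182.61

Result:
name  | amount 
------+--------
Eve   | 1436.53
Alice | 1802.07
Frank | NULL   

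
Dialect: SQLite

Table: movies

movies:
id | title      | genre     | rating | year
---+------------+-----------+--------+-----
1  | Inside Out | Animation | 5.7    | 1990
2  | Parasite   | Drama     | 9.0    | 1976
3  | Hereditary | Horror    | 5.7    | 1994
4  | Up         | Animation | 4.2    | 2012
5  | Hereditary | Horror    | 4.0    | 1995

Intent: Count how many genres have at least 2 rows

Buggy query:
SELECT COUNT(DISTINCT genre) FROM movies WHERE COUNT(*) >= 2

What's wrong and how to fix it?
Bug: WHERE filters individual rows, not groups, so a group-level COUNT is invalid there

Fix: Use a subquery that GROUPs and filters with HAVING, then count its rows

Corrected query:
SELECT COUNT(*) FROM (SELECT genre FROM movies GROUP BY genre HAVING COUNT(*) >= 2)

Result:
COUNT(*)
--------
2       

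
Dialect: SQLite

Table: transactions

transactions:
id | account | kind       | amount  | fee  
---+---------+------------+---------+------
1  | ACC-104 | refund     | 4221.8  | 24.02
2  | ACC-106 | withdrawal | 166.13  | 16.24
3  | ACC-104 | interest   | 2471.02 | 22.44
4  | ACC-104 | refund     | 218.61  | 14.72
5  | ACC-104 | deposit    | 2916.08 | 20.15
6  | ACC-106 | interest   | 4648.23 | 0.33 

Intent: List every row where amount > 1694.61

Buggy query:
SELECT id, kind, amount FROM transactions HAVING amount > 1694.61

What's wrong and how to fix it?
Bug: HAVING filters the output of aggregation, but this query has no GROUP BY and no aggregate functions, so SQLite rejects it (HAVING clause on a non-aggregate query); the condition here is per row

Fix: Use WHERE for row-level filtering

Corrected query:
SELECT id, kind, amount FROM transactions WHERE amount > 1694.61

Result:
id | kind     | amount 
---+----------+--------
1  | refund   | 4221.8 
3  | interest | 2471.02
5  | deposit  | 2916.08
6  | interest | 4648.23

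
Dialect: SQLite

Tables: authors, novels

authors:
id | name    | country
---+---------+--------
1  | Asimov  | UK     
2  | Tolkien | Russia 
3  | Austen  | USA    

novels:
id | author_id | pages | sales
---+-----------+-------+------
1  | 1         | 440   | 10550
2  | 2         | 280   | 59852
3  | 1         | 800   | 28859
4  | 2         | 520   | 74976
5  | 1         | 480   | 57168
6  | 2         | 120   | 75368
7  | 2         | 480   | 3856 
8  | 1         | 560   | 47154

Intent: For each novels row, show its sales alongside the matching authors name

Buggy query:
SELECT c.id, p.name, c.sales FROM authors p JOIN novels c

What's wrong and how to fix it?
Bug: JOIN with no ON clause produces a cartesian product; every novels row pairs with every authors row

Fix: Specify the join condition linking the foreign key to the parent id

Corrected query:
SELECT c.id, p.name, c.sales FROM authors p JOIN novels c ON c.author_id = p.id

Result:
id | name    | sales
---+---------+------
1  | Asimov  | 10550
2  | Tolkien | 59852
3  | Asimov  | 28859
4  | Tolkien | 74976
5  | Asimov  | 57168
6  | Tolkien | 75368
7  | Tolkien | 3856 
8  | Asimov  | 47154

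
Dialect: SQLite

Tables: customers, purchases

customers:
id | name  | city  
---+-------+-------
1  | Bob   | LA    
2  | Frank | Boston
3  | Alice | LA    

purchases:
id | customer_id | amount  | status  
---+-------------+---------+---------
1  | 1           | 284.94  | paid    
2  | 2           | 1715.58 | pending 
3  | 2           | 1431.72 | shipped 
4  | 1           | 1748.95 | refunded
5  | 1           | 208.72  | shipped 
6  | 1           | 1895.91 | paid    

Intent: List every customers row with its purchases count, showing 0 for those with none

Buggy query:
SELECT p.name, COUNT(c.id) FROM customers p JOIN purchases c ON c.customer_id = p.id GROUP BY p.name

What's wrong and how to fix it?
Bug: An inner join excludes parents with zero children

Fix: Switch to LEFT JOIN to retain unmatched parent rows

Corrected query:
SELECT p.name, COUNT(c.id) FROM customers p LEFT JOIN purchases c ON c.customer_id = p.id GROUP BY p.name

Result:
name  | COUNT(c.id)
------+------------
Alice | 0          
Bob   | 4          
Frank | 2          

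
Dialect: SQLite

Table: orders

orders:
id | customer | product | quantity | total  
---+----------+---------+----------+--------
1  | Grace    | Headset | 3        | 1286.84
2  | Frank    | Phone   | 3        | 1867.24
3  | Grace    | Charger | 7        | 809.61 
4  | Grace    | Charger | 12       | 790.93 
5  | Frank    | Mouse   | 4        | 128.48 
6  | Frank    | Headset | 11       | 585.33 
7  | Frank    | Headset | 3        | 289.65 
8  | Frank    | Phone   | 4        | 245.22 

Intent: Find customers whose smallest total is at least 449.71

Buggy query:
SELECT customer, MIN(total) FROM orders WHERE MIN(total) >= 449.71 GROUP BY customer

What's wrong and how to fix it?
Bug: MIN() in WHERE is a misuse of aggregate

Fix: Use HAVING for the per-group MIN condition

Corrected query:
SELECT customer, MIN(total) FROM orders GROUP BY customer HAVING MIN(total) >= 449.71

Result:
customer | MIN(total)
---------+-----------
Grace    | 790.93    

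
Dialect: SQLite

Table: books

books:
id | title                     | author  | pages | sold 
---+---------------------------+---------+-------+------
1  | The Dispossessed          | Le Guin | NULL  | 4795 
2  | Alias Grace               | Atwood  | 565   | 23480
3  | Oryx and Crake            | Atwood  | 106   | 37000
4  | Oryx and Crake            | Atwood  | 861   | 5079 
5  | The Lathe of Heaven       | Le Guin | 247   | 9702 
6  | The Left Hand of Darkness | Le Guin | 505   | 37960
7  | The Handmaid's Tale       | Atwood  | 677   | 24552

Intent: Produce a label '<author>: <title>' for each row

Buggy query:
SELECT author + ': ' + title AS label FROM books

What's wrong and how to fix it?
Bug: '+' is numeric addition; on text columns SQLite converts them to 0 instead of concatenating

Fix: Use the || operator for string concatenation

Corrected query:
SELECT author || ': ' || title AS label FROM books

Result:
label                             
----------------------------------
Le Guin: The Dispossessed         
Atwood: Alias Grace               
Atwood: Oryx and Crake            
Atwood: Oryx and Crake            
Le Guin: The Lathe of Heaven      
Le Guin: The Left Hand of Darkness
Atwood: The Handmaid's Tale       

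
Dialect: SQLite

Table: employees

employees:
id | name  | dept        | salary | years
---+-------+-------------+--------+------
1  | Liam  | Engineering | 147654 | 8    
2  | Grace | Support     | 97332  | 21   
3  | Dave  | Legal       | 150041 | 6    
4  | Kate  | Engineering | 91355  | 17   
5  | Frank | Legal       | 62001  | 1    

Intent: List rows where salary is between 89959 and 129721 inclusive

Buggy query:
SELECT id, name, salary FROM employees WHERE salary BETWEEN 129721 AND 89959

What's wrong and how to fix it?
Bug: The bounds are reversed; BETWEEN a AND b requires a <= b to match anything

Fix: Swap the bounds so the smaller value comes first

Corrected query:
SELECT id, name, salary FROM employees WHERE salary BETWEEN 89959 AND 129721

Result:
id | name  | salary
---+-------+-------
2  | Grace | 97332 
4  | Kate  | 91355 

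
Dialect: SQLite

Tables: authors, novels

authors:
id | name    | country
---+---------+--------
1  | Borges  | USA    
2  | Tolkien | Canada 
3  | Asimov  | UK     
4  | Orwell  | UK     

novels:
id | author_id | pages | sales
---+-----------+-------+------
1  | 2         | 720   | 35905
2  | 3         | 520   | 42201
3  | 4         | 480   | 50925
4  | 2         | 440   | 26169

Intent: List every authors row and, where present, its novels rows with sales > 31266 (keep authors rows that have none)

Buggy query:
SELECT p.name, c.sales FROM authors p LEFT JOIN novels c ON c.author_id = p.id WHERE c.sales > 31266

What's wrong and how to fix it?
Bug: A WHERE condition on the right-hand table after LEFT JOIN drops unmatched parents

Fix: Put 'c.sales > 31266' in the JOIN's ON clause instead of WHERE

Corrected query:
SELECT p.name, c.sales FROM authors p LEFT JOIN novels c ON c.author_id = p.id AND c.sales > 31266

Result:
name    | sales
--------+------
Borges  | NULL 
Tolkien | 35905
Asimov  | 42201
Orwell  | 50925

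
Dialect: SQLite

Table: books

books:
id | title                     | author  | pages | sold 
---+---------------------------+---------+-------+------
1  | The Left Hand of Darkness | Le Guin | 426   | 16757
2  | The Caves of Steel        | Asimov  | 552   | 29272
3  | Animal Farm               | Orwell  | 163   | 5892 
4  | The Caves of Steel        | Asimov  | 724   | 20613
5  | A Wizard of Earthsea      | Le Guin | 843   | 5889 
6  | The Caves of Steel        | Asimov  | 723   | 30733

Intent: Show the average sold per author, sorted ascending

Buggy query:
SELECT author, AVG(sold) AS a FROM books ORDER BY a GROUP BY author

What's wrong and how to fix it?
Bug: GROUP BY must precede ORDER BY

Fix: Reorder: SELECT … FROM … GROUP BY … ORDER BY …

Corrected query:
SELECT author, AVG(sold) AS a FROM books GROUP BY author ORDER BY a

Result:
author  | a           
--------+-------------
Orwell  | 5892        
Le Guin | 11323       
Asimov  | 26872.666667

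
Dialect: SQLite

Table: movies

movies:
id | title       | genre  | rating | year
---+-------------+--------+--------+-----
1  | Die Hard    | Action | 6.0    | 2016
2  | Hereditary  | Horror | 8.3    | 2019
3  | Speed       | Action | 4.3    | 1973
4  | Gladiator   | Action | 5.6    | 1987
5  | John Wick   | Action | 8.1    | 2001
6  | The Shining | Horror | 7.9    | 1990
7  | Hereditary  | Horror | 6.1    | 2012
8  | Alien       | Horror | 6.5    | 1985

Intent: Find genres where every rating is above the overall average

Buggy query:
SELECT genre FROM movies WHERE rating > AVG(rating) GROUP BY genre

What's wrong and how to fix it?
Bug: AVG() is an aggregate; it can't sit directly in WHERE

Fix: Compute the overall average in a scalar subquery and compare each group's MIN against it in HAVING

Corrected query:
SELECT genre FROM movies GROUP BY genre HAVING MIN(rating) > (SELECT AVG(rating) FROM movies)

Result:
(no rows)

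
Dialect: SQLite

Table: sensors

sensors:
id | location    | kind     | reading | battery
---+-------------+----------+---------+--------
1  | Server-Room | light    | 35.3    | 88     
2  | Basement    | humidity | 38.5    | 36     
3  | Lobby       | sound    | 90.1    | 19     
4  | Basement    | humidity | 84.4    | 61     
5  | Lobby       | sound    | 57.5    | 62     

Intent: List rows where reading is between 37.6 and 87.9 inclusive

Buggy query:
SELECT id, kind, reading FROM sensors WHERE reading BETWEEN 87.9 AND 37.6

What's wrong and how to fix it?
Bug: BETWEEN expects the lower bound first; with 87.9 AND 37.6 the range is empty

Fix: Write BETWEEN 37.6 AND 87.9

Corrected query:
SELECT id, kind, reading FROM sensors WHERE reading BETWEEN 37.6 AND 87.9

Result:
id | kind     | reading
---+----------+--------
2  | humidity | 38.5   
4  | humidity | 84.4   
5  | sound    | 57.5   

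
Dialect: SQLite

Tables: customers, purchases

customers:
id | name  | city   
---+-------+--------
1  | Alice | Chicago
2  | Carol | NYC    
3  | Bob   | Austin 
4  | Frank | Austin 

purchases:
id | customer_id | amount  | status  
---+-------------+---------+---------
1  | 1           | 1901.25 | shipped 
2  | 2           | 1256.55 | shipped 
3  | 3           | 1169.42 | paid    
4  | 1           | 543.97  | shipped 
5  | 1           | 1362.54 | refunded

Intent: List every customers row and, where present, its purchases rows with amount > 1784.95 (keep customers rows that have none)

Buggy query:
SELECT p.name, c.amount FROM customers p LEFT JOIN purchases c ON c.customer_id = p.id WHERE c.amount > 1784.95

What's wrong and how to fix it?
Bug: Filtering c.amount in WHERE discards the NULL rows produced by LEFT JOIN, turning it into an inner join

Fix: Move the right-table condition into the ON clause so unmatched parents are kept

Corrected query:
SELECT p.name, c.amount FROM customers p LEFT JOIN purchases c ON c.customer_id = p.id AND c.amount > 1784.95

Result:
name  | amount 
------+--------
Alice | 1901.25
Carol | NULL   
Bob   | NULL   
Frank | NULL   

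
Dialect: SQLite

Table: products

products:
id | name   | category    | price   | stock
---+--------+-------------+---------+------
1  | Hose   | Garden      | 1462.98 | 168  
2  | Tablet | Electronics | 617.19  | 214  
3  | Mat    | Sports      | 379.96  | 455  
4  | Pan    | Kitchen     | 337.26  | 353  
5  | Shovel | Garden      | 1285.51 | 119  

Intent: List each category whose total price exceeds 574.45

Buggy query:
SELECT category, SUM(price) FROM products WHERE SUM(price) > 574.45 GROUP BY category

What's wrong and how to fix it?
Bug: WHERE runs before GROUP BY, so aggregates aren't available there

Fix: Move the aggregate condition to a HAVING clause

Corrected query:
SELECT category, SUM(price) FROM products GROUP BY category HAVING SUM(price) > 574.45

Result:
category    | SUM(price)
------------+-----------
Electronics | 617.19    
Garden      | 2748.49   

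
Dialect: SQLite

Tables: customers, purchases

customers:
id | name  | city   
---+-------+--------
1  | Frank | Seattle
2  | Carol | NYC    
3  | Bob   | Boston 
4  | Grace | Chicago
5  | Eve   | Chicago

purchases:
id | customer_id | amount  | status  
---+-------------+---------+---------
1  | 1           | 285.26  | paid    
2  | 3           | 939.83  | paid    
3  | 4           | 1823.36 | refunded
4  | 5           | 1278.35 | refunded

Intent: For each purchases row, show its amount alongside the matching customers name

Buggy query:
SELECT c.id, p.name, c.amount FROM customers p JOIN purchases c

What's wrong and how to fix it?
Bug: JOIN with no ON clause produces a cartesian product; every purchases row pairs with every customers row

Fix: Specify the join condition linking the foreign key to the parent id

Corrected query:
SELECT c.id, p.name, c.amount FROM customers p JOIN purchases c ON c.customer_id = p.id

Result:
id | name  | amount 
---+-------+--------
1  | Frank | 285.26 
2  | Bob   | 939.83 
3  | Grace | 1823.36
4  | Eve   | 1278.35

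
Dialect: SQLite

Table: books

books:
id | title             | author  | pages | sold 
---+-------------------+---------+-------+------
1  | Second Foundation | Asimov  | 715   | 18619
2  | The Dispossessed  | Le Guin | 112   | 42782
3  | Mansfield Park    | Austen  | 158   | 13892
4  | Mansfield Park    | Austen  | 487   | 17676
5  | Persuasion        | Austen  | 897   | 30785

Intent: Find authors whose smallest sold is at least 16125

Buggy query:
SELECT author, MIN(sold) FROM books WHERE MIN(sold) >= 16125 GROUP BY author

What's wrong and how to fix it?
Bug: Aggregates like MIN are computed per group after WHERE runs

Fix: Use HAVING for the per-group MIN condition

Corrected query:
SELECT author, MIN(sold) FROM books GROUP BY author HAVING MIN(sold) >= 16125

Result:
author  | MIN(sold)
--------+----------
Asimov  | 18619    
Le Guin | 42782    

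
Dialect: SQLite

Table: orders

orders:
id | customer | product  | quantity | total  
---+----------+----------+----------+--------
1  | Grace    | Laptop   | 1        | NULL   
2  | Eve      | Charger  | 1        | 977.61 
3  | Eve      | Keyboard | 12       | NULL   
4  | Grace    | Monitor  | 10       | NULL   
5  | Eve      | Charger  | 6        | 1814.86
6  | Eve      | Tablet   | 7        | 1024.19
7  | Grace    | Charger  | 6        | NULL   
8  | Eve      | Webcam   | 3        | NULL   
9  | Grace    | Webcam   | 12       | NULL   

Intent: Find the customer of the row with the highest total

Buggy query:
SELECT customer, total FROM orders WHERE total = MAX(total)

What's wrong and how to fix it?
Bug: MAX(total) is an aggregate and cannot be used directly in WHERE

Fix: Use a subquery: WHERE total = (SELECT MAX(total) FROM orders)

Corrected query:
SELECT customer, total FROM orders WHERE total = (SELECT MAX(total) FROM orders)

Result:
customer | total  
---------+--------
Eve      | 1814.86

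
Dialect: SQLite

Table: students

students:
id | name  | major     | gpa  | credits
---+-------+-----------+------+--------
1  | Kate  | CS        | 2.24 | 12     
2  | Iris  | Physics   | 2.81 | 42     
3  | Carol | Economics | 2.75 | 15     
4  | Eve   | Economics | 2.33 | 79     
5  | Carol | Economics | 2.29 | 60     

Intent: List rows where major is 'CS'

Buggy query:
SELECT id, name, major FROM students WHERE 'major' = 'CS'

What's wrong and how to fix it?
Bug: Single quotes denote string literals in SQL; the column name is being compared as a constant string

Fix: Reference the column as major without single quotes

Corrected query:
SELECT id, name, major FROM students WHERE major = 'CS'

Result:
id | name | major
---+------+------
1  | Kate | CS   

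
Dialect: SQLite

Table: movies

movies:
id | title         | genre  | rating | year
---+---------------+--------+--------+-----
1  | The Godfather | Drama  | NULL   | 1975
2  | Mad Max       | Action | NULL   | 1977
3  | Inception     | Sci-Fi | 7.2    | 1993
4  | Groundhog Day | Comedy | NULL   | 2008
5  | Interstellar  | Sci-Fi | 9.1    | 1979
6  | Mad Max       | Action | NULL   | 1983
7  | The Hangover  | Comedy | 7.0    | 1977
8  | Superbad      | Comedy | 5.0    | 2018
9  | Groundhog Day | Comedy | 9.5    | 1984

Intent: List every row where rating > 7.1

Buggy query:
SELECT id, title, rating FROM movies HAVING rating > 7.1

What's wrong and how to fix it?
Bug: This is a non-aggregate query (no GROUP BY, no aggregates), so in SQLite the HAVING clause is invalid here; a row-level condition belongs in WHERE

Fix: Use WHERE for row-level filtering

Corrected query:
SELECT id, title, rating FROM movies WHERE rating > 7.1

Result:
id | title         | rating
---+---------------+-------
3  | Inception     | 7.2   
5  | Interstellar  | 9.1   
9  | Groundhog Day | 9.5   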